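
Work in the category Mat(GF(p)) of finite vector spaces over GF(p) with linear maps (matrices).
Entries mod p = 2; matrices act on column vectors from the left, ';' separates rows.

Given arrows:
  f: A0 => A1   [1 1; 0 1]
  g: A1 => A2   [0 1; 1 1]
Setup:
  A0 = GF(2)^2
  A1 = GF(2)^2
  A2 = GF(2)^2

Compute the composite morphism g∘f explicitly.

  e0=[1,0] f=>[1,0] g=>[0,1]
  e1=[0,1] f=>[1,1] g=>[1,0]
⟦path⟧: [0 1; 1 0]

Answer: [0 1; 1 0]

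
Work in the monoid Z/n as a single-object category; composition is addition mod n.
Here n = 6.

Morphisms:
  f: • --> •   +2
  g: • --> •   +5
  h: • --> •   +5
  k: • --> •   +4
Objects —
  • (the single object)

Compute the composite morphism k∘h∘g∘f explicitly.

Answer: +4

Work:
  0 +2≡2 +5≡1 +5≡0 +4≡4  (mod 6)
composite: +4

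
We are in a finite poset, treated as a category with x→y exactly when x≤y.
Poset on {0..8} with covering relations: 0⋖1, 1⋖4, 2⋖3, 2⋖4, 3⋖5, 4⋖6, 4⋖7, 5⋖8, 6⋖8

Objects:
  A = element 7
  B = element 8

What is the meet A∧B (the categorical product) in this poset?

Lower bounds of A=7 and B=8: {0,1,2,4}
  0 ⊑ 4
  1 ⊑ 4
  2 ⊑ 4
  4 ⊑ 4
glb = 4

Answer: A∧B = 4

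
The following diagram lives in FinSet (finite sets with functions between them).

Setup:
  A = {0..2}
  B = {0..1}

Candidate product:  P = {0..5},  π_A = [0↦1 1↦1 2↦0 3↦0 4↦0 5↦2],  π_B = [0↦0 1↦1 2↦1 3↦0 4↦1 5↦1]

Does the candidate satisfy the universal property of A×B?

|A|·|B| = 3·2 = 6;  |P| = 6
Check the pairing map k ↦ (π_A(k), π_B(k)):
  0 ↦ (1,0)
  1 ↦ (1,1)
  2 ↦ (0,1)
  3 ↦ (0,0)
  4 ↦ (0,1)  ✗ repeats pair of k=2
  5 ↦ (2,1)
distinct pairs in image: 5 / 6 needed
  → (0,1) hit at k=2 and k=4

Answer: NOT A VALID PRODUCT — duplicate pair at indices 2,4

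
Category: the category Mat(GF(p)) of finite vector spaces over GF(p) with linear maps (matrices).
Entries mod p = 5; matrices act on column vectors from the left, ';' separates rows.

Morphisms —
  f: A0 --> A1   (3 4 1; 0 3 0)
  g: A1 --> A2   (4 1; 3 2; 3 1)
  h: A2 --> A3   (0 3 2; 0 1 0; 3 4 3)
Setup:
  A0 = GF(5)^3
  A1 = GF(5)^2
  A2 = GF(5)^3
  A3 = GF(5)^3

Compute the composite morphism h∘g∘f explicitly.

  e0=[1,0,0] f-->[3,0] g-->[2,4,4] h-->[0,4,4]
  e1=[0,1,0] f-->[4,3] g-->[4,3,0] h-->[4,3,4]
  e2=[0,0,1] f-->[1,0] g-->[4,3,3] h-->[0,3,3]
composite: (0 4 0; 4 3 3; 4 4 3)

Answer: (0 4 0; 4 3 3; 4 4 3)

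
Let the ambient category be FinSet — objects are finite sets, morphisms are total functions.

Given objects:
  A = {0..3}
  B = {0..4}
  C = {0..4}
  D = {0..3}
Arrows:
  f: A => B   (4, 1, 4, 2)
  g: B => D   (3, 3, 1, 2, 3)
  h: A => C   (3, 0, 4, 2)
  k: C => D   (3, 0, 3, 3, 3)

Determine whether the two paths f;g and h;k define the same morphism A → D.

Answer: DOES NOT COMMUTE

Work:
Path 1 = f;g:
  0 f=>4 g=>3
  1 f=>1 g=>3
  2 f=>4 g=>3
  3 f=>2 g=>1
  composite₁ = (3, 3, 3, 1)
Path 2 = h;k:
  0 h=>3 k=>3
  1 h=>0 k=>3
  2 h=>4 k=>3
  3 h=>2 k=>3
  composite₂ = (3, 3, 3, 3)
Equal? distinct morphisms ✗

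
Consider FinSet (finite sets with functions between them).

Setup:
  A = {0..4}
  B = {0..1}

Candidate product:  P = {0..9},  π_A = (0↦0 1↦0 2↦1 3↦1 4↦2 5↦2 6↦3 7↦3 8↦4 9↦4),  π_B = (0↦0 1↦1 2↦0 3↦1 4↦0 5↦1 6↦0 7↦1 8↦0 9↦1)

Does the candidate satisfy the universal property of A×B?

Answer: VALID PRODUCT

Work:
|A|·|B| = 5·2 = 10;  |P| = 10
Check the pairing map k ↦ (π_A(k), π_B(k)):
  0 ↦ (0,0)
  1 ↦ (0,1)
  2 ↦ (1,0)
  3 ↦ (1,1)
  4 ↦ (2,0)
  5 ↦ (2,1)
  6 ↦ (3,0)
  7 ↦ (3,1)
  8 ↦ (4,0)
  9 ↦ (4,1)
distinct pairs in image: 10 / 10 needed
  → bijection onto A×B; projections well-typed.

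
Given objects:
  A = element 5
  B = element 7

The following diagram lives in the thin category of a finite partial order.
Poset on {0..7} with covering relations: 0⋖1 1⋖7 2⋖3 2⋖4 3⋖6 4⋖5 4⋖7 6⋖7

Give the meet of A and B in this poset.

Answer: A∧B = 4

Derivation:
Common predecessors of 5,7: {2,4}
  2 <= 4
  4 <= 4
glb = 4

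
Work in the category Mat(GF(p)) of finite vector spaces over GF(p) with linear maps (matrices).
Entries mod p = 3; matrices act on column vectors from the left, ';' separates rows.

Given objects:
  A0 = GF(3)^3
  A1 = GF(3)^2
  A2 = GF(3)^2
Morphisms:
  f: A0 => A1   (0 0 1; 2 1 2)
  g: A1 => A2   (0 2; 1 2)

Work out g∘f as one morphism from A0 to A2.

Answer: (1 2 1; 1 2 2)

Trace:
  e0=(1,0,0) f=>(0,2) g=>(1,1)
  e1=(0,1,0) f=>(0,1) g=>(2,2)
  e2=(0,0,1) f=>(1,2) g=>(1,2)
result: (1 2 1; 1 2 2)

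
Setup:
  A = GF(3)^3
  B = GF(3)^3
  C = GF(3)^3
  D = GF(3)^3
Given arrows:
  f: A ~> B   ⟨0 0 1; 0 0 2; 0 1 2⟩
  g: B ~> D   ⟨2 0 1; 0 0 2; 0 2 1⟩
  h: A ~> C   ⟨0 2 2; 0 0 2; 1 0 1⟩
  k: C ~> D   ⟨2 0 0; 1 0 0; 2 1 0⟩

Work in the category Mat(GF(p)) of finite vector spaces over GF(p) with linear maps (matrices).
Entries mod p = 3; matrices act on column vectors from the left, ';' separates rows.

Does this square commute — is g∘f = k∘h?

Along f;g (path 1):
  e0=⟨1,0,0⟩ f~>⟨0,0,0⟩ g~>⟨0,0,0⟩
  e1=⟨0,1,0⟩ f~>⟨0,0,1⟩ g~>⟨1,2,1⟩
  e2=⟨0,0,1⟩ f~>⟨1,2,2⟩ g~>⟨1,1,0⟩
  ⟦path⟧₁ = ⟨0 1 1; 0 2 1; 0 1 0⟩
Along h;k (path 2):
  e0=⟨1,0,0⟩ h~>⟨0,0,1⟩ k~>⟨0,0,0⟩
  e1=⟨0,1,0⟩ h~>⟨2,0,0⟩ k~>⟨1,2,1⟩
  e2=⟨0,0,1⟩ h~>⟨2,2,1⟩ k~>⟨1,2,0⟩
  ⟦path⟧₂ = ⟨0 1 1; 0 2 2; 0 1 0⟩
Equal? distinct morphisms ✗

Answer: DOES NOT COMMUTE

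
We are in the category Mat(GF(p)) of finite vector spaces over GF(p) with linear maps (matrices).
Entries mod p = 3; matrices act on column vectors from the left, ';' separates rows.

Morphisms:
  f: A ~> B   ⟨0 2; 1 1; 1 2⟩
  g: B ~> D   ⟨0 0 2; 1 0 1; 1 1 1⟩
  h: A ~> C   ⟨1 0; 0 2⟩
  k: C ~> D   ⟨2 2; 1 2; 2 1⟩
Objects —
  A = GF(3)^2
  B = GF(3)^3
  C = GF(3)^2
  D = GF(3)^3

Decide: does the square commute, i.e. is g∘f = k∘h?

1) trace f;g:
  e0=[1,0] f~>[0,1,1] g~>[2,1,2]
  e1=[0,1] f~>[2,1,2] g~>[1,1,2]
  result₁ = ⟨2 1; 1 1; 2 2⟩
2) trace h;k:
  e0=[1,0] h~>[1,0] k~>[2,1,2]
  e1=[0,1] h~>[0,2] k~>[1,1,2]
  result₂ = ⟨2 1; 1 1; 2 2⟩
Equal? equal; square commutes

Answer: COMMUTES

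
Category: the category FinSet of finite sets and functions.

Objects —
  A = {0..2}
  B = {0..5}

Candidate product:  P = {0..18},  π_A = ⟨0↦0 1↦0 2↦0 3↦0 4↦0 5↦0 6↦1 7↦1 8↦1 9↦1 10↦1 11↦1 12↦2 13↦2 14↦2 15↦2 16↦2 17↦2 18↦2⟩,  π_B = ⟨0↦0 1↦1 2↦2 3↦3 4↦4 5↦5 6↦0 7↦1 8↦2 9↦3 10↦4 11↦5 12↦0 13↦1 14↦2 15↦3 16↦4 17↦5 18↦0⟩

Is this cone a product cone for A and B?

Answer: NOT A VALID PRODUCT — |P|=19 ≠ |A|·|B|=18

Work:
|A|·|B| = 3·6 = 18;  |P| = 19
  → cardinalities differ; no bijection possible.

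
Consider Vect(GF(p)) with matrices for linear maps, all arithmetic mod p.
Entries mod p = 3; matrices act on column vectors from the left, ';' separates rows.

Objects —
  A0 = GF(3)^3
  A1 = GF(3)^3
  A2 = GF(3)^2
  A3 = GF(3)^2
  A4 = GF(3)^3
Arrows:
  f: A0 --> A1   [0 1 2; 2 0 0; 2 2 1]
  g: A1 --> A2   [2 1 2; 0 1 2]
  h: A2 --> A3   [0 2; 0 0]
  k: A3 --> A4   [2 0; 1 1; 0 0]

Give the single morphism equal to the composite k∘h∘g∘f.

Answer: [0 1 2; 0 2 1; 0 0 0]

Work:
  e0=(1,0,0) f-->(0,2,2) g-->(0,0) h-->(0,0) k-->(0,0,0)
  e1=(0,1,0) f-->(1,0,2) g-->(0,1) h-->(2,0) k-->(1,2,0)
  e2=(0,0,1) f-->(2,0,1) g-->(0,2) h-->(1,0) k-->(2,1,0)
⟦path⟧: [0 1 2; 0 2 1; 0 0 0]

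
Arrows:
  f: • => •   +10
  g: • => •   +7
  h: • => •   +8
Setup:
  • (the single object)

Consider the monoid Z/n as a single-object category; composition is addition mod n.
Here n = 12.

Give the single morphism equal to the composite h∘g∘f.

  0 +10≡10 +7≡5 +8≡1  (mod 12)
result: +1

Answer: +1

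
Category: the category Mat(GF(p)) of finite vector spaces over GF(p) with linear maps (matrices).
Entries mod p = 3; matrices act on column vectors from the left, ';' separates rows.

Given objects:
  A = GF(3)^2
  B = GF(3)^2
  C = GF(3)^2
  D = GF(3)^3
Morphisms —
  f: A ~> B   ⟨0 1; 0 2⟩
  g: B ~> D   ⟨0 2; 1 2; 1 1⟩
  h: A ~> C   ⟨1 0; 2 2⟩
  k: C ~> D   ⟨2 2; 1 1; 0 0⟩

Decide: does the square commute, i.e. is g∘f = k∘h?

Along f;g (path 1):
  e0=(1,0) f~>(0,0) g~>(0,0,0)
  e1=(0,1) f~>(1,2) g~>(1,2,0)
  ⟦path⟧₁ = ⟨0 1; 0 2; 0 0⟩
Along h;k (path 2):
  e0=(1,0) h~>(1,2) k~>(0,0,0)
  e1=(0,1) h~>(0,2) k~>(1,2,0)
  ⟦path⟧₂ = ⟨0 1; 0 2; 0 0⟩
Equal? equal; square commutes

Answer: COMMUTES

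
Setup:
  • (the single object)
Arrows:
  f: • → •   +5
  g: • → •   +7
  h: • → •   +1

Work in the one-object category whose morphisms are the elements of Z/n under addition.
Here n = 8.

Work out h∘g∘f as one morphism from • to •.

  0 +5≡5 +7≡4 +1≡5  (mod 8)
result: +5

Answer: +5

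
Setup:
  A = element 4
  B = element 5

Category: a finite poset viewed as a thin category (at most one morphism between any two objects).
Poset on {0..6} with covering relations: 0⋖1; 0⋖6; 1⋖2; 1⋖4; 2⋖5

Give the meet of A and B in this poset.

Answer: A∧B = 1

Work:
Common predecessors of 4,5: {0,1}
  0 ⊑ 1
  1 ⊑ 1
glb = 1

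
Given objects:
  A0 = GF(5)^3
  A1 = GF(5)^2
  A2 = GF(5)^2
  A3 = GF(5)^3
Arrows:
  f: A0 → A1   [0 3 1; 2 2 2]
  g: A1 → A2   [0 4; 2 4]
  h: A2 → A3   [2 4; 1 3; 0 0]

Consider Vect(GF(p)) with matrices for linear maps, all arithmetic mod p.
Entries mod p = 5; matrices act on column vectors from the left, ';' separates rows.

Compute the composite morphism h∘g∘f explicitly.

Answer: [3 2 1; 2 0 3; 0 0 0]

Work:
  e0=[1,0,0] f→[0,2] g→[3,3] h→[3,2,0]
  e1=[0,1,0] f→[3,2] g→[3,4] h→[2,0,0]
  e2=[0,0,1] f→[1,2] g→[3,0] h→[1,3,0]
⟦path⟧: [3 2 1; 2 0 3; 0 0 0]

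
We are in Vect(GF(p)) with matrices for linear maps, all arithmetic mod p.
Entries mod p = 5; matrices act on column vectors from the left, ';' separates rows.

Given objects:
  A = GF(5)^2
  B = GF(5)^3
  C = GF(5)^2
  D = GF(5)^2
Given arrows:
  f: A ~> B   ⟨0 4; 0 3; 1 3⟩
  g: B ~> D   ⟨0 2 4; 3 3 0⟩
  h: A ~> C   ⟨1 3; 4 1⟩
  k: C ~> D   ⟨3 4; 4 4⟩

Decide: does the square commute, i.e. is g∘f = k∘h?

Answer: COMMUTES

Trace:
Along f;g (path 1):
  e0=⟨1,0⟩ f~>⟨0,0,1⟩ g~>⟨4,0⟩
  e1=⟨0,1⟩ f~>⟨4,3,3⟩ g~>⟨3,1⟩
  ⟦path⟧₁ = ⟨4 3; 0 1⟩
Along h;k (path 2):
  e0=⟨1,0⟩ h~>⟨1,4⟩ k~>⟨4,0⟩
  e1=⟨0,1⟩ h~>⟨3,1⟩ k~>⟨3,1⟩
  ⟦path⟧₂ = ⟨4 3; 0 1⟩
Equal? same morphism ✓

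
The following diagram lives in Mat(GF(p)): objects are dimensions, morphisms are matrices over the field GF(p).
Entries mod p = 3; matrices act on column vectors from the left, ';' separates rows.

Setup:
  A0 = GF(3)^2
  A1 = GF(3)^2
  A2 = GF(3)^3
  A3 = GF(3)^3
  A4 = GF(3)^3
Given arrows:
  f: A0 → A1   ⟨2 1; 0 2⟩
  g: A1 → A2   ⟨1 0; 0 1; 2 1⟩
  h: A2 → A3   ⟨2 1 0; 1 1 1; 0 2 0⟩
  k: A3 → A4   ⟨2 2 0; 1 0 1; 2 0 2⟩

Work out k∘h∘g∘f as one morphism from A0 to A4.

Answer: ⟨2 1; 1 2; 2 1⟩

Work:
  e0=(1,0) f→(2,0) g→(2,0,1) h→(1,0,0) k→(2,1,2)
  e1=(0,1) f→(1,2) g→(1,2,1) h→(1,1,1) k→(1,2,1)
⟦path⟧: ⟨2 1; 1 2; 2 1⟩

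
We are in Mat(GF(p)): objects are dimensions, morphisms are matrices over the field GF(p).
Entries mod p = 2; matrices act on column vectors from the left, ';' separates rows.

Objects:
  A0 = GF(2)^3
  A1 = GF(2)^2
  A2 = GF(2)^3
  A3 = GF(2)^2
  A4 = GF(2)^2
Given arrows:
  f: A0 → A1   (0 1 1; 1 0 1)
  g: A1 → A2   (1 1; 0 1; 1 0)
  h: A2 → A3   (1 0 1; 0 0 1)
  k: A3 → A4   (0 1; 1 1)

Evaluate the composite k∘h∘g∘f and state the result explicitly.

  e0=(1,0,0) f→(0,1) g→(1,1,0) h→(1,0) k→(0,1)
  e1=(0,1,0) f→(1,0) g→(1,0,1) h→(0,1) k→(1,1)
  e2=(0,0,1) f→(1,1) g→(0,1,1) h→(1,1) k→(1,0)
result: (0 1 1; 1 1 0)

Answer: (0 1 1; 1 1 0)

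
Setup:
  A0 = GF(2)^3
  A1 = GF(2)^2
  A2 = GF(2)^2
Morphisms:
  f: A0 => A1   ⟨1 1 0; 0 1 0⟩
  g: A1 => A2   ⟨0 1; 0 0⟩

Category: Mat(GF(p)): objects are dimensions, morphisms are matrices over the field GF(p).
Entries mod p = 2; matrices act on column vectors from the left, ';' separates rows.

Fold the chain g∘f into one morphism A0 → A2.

Answer: ⟨0 1 0; 0 0 0⟩

Work:
  e0=(1,0,0) f=>(1,0) g=>(0,0)
  e1=(0,1,0) f=>(1,1) g=>(1,0)
  e2=(0,0,1) f=>(0,0) g=>(0,0)
⟦path⟧: ⟨0 1 0; 0 0 0⟩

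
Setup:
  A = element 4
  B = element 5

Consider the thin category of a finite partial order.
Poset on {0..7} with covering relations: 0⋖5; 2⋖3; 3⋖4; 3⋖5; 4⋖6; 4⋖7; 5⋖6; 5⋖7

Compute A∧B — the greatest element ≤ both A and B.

{x : x<=A ∧ x<=B} = {2,3}  (A=4, B=5)
  2 <= 3
  3 <= 3
glb = 3

Answer: A∧B = 3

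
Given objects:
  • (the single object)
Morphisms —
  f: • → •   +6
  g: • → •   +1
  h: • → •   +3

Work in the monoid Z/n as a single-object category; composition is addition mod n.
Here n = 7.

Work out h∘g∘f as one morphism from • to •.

Answer: +3

Derivation:
  0 +6≡6 +1≡0 +3≡3  (mod 7)
composite: +3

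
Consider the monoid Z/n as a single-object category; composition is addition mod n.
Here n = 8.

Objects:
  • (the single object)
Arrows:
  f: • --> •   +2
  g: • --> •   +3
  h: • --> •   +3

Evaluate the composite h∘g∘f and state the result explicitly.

Answer: +0

Trace:
  0 +2≡2 +3≡5 +3≡0  (mod 8)
composite: +0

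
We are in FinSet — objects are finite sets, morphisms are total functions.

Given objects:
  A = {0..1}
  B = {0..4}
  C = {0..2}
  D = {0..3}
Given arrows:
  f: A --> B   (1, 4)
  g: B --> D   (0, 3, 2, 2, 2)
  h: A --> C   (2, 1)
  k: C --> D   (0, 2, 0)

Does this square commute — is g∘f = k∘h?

Path 1 = f;g:
  0 f-->1 g-->3
  1 f-->4 g-->2
  result₁ = (3, 2)
Path 2 = h;k:
  0 h-->2 k-->0
  1 h-->1 k-->2
  result₂ = (0, 2)
Equal? differ; not commutative

Answer: DOES NOT COMMUTE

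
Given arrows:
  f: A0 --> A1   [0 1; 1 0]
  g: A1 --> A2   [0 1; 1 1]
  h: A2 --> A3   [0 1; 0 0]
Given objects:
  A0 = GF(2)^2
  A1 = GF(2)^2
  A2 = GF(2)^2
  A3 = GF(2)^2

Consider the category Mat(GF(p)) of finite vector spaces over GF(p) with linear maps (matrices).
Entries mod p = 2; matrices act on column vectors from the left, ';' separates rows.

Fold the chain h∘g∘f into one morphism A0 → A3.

  e0=⟨1,0⟩ f-->⟨0,1⟩ g-->⟨1,1⟩ h-->⟨1,0⟩
  e1=⟨0,1⟩ f-->⟨1,0⟩ g-->⟨0,1⟩ h-->⟨1,0⟩
⟦path⟧: [1 1; 0 0]

Answer: [1 1; 0 0]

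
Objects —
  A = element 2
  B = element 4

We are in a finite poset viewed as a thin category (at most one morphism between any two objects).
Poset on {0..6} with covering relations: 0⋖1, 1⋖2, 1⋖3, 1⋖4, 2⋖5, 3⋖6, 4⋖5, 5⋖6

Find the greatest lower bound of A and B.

Common predecessors of 2,4: {0,1}
  0 ⊑ 1
  1 ⊑ 1
glb = 1

Answer: A∧B = 1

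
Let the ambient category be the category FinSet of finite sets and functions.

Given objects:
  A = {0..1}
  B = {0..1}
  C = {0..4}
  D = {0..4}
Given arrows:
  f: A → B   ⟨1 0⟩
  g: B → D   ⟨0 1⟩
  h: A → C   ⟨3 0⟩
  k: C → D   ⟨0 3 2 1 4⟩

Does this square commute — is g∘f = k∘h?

1) trace f;g:
  0 f→1 g→1
  1 f→0 g→0
  result₁ = ⟨1 0⟩
2) trace h;k:
  0 h→3 k→1
  1 h→0 k→0
  result₂ = ⟨1 0⟩
Equal? equal; square commutes

Answer: COMMUTES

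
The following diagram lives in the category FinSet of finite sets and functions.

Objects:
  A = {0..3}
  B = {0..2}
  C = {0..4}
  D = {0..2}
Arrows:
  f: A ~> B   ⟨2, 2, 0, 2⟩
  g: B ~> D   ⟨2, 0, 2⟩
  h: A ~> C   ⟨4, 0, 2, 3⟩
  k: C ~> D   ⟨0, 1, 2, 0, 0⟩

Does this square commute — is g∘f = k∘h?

Answer: DOES NOT COMMUTE

Work:
Along f;g (path 1):
  0 f~>2 g~>2
  1 f~>2 g~>2
  2 f~>0 g~>2
  3 f~>2 g~>2
  ⟦path⟧₁ = ⟨2, 2, 2, 2⟩
Along h;k (path 2):
  0 h~>4 k~>0
  1 h~>0 k~>0
  2 h~>2 k~>2
  3 h~>3 k~>0
  ⟦path⟧₂ = ⟨0, 0, 2, 0⟩
Equal? NO — does not commute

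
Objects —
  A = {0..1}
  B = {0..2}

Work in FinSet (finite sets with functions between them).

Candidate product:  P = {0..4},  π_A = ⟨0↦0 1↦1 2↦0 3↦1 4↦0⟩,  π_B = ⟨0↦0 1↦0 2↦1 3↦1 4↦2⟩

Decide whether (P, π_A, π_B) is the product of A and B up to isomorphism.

|A|·|B| = 2·3 = 6;  |P| = 5
  → cardinalities differ; no bijection possible.

Answer: NOT A VALID PRODUCT — |P|=5 ≠ |A|·|B|=6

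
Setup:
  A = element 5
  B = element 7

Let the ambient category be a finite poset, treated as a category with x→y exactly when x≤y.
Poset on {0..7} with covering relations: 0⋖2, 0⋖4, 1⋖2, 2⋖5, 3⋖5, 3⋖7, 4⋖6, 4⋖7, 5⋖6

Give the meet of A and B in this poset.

Answer: NO MEET EXISTS

Derivation:
Common predecessors of 5,7: {0,3}
  maximal lower bounds 0 and 3 are incomparable: neither 0≤3 nor 3≤0
→ no greatest lower bound exists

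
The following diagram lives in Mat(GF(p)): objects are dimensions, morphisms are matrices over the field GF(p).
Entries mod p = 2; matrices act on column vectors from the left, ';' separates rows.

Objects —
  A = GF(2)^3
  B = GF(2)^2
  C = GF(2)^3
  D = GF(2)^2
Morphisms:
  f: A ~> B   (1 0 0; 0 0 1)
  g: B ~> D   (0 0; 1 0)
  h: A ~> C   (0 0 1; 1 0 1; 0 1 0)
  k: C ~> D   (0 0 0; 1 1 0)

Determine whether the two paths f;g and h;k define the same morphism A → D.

Path 1 = f;g:
  e0=⟨1,0,0⟩ f~>⟨1,0⟩ g~>⟨0,1⟩
  e1=⟨0,1,0⟩ f~>⟨0,0⟩ g~>⟨0,0⟩
  e2=⟨0,0,1⟩ f~>⟨0,1⟩ g~>⟨0,0⟩
  ⟦path⟧₁ = (0 0 0; 1 0 0)
Path 2 = h;k:
  e0=⟨1,0,0⟩ h~>⟨0,1,0⟩ k~>⟨0,1⟩
  e1=⟨0,1,0⟩ h~>⟨0,0,1⟩ k~>⟨0,0⟩
  e2=⟨0,0,1⟩ h~>⟨1,1,0⟩ k~>⟨0,0⟩
  ⟦path⟧₂ = (0 0 0; 1 0 0)
Equal? YES — commutes

Answer: COMMUTES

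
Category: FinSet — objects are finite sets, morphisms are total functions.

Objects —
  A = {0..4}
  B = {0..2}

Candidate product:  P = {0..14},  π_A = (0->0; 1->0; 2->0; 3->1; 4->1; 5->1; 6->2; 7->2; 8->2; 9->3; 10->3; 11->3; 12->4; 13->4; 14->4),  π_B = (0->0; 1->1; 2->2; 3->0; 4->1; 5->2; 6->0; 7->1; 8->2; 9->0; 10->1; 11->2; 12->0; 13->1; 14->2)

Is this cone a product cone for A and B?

|A|·|B| = 5·3 = 15;  |P| = 15
Check the pairing map k ↦ (π_A(k), π_B(k)):
  0 -> (0,0)
  1 -> (0,1)
  2 -> (0,2)
  3 -> (1,0)
  4 -> (1,1)
  5 -> (1,2)
  6 -> (2,0)
  7 -> (2,1)
  8 -> (2,2)
  9 -> (3,0)
  10 -> (3,1)
  11 -> (3,2)
  12 -> (4,0)
  13 -> (4,1)
  14 -> (4,2)
distinct pairs in image: 15 / 15 needed
  → bijection onto A×B; projections well-typed.

Answer: VALID PRODUCT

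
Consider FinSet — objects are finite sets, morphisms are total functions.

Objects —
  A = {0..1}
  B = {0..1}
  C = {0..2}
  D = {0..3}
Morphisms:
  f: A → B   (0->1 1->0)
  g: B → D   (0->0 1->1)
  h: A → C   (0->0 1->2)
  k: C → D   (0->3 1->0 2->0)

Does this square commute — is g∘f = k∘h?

Along f;g (path 1):
  0 f→1 g→1
  1 f→0 g→0
  result₁ = (0->1 1->0)
Along h;k (path 2):
  0 h→0 k→3
  1 h→2 k→0
  result₂ = (0->3 1->0)
Equal? differ; not commutative

Answer: DOES NOT COMMUTE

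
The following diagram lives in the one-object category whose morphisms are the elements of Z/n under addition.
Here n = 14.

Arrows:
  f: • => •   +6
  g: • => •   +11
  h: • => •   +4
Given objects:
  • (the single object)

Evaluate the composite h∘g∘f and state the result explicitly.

  0 +6≡6 +11≡3 +4≡7  (mod 14)
⟦path⟧: +7

Answer: +7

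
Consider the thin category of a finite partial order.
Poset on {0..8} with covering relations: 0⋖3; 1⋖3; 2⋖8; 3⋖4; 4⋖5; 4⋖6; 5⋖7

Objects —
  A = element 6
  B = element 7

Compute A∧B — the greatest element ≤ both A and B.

{x : x≤A ∧ x≤B} = {0,1,3,4}  (A=6, B=7)
  0 ≤ 4
  1 ≤ 4
  3 ≤ 4
  4 ≤ 4
glb = 4

Answer: A∧B = 4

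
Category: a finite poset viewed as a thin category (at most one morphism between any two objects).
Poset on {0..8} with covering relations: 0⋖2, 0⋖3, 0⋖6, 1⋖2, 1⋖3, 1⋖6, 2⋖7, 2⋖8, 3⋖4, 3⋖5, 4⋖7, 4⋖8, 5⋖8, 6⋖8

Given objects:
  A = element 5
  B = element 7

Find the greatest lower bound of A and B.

Answer: A∧B = 3

Trace:
{x : x⊑A ∧ x⊑B} = {0,1,3}  (A=5, B=7)
  0 ⊑ 3
  1 ⊑ 3
  3 ⊑ 3
glb = 3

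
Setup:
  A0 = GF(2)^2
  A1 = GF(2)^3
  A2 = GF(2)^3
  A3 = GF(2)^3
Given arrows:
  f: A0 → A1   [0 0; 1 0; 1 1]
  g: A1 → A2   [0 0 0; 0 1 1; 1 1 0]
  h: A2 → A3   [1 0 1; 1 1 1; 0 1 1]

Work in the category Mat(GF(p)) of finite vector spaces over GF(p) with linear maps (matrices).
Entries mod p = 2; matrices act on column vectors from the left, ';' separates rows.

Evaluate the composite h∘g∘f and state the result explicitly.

Answer: [1 0; 1 1; 1 1]

Derivation:
  e0=⟨1,0⟩ f→⟨0,1,1⟩ g→⟨0,0,1⟩ h→⟨1,1,1⟩
  e1=⟨0,1⟩ f→⟨0,0,1⟩ g→⟨0,1,0⟩ h→⟨0,1,1⟩
result: [1 0; 1 1; 1 1]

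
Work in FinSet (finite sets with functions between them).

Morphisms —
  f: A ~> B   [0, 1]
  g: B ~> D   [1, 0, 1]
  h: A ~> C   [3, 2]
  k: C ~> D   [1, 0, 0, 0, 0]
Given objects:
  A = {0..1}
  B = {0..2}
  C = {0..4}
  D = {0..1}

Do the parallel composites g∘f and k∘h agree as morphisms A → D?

Along f;g (path 1):
  0 f~>0 g~>1
  1 f~>1 g~>0
  result₁ = [1, 0]
Along h;k (path 2):
  0 h~>3 k~>0
  1 h~>2 k~>0
  result₂ = [0, 0]
Equal? differ; not commutative

Answer: DOES NOT COMMUTE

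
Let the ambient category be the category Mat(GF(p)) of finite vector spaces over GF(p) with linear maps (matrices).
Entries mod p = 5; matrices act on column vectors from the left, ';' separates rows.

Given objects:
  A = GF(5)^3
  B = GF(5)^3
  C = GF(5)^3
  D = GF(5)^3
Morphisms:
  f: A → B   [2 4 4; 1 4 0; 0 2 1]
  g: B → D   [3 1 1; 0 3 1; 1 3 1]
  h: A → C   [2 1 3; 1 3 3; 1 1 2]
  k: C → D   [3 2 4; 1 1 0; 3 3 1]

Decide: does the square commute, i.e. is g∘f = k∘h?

Answer: COMMUTES

Work:
1) trace f;g:
  e0=[1,0,0] f→[2,1,0] g→[2,3,0]
  e1=[0,1,0] f→[4,4,2] g→[3,4,3]
  e2=[0,0,1] f→[4,0,1] g→[3,1,0]
  result₁ = [2 3 3; 3 4 1; 0 3 0]
2) trace h;k:
  e0=[1,0,0] h→[2,1,1] k→[2,3,0]
  e1=[0,1,0] h→[1,3,1] k→[3,4,3]
  e2=[0,0,1] h→[3,3,2] k→[3,1,0]
  result₂ = [2 3 3; 3 4 1; 0 3 0]
Equal? same morphism ✓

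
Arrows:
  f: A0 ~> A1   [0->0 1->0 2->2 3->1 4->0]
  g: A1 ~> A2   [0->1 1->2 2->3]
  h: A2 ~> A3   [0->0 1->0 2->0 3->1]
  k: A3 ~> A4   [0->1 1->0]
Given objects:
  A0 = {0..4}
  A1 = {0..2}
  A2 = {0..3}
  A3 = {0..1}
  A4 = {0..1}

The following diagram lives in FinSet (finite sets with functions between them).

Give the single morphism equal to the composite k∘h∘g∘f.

Answer: [0->1 1->1 2->0 3->1 4->1]

Derivation:
  0 f~>0 g~>1 h~>0 k~>1
  1 f~>0 g~>1 h~>0 k~>1
  2 f~>2 g~>3 h~>1 k~>0
  3 f~>1 g~>2 h~>0 k~>1
  4 f~>0 g~>1 h~>0 k~>1
⟦path⟧: [0->1 1->1 2->0 3->1 4->1]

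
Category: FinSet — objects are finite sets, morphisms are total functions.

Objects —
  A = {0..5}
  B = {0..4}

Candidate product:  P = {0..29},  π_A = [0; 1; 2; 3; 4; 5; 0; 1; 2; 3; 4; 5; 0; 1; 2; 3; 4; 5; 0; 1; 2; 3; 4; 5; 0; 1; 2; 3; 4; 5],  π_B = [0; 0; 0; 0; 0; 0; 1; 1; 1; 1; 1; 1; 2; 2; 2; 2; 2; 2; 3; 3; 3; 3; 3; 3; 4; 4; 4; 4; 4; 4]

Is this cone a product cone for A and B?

Answer: VALID PRODUCT

Trace:
|A|·|B| = 6·5 = 30;  |P| = 30
Check the pairing map k ↦ (π_A(k), π_B(k)):
  0 : (0,0)
  1 : (1,0)
  2 : (2,0)
  3 : (3,0)
  4 : (4,0)
  5 : (5,0)
  6 : (0,1)
  7 : (1,1)
  8 : (2,1)
  9 : (3,1)
  10 : (4,1)
  11 : (5,1)
  12 : (0,2)
  13 : (1,2)
  14 : (2,2)
  15 : (3,2)
  16 : (4,2)
  17 : (5,2)
  18 : (0,3)
  19 : (1,3)
  20 : (2,3)
  21 : (3,3)
  22 : (4,3)
  23 : (5,3)
  24 : (0,4)
  25 : (1,4)
  26 : (2,4)
  27 : (3,4)
  28 : (4,4)
  29 : (5,4)
distinct pairs in image: 30 / 30 needed
  → bijection onto A×B; projections well-typed.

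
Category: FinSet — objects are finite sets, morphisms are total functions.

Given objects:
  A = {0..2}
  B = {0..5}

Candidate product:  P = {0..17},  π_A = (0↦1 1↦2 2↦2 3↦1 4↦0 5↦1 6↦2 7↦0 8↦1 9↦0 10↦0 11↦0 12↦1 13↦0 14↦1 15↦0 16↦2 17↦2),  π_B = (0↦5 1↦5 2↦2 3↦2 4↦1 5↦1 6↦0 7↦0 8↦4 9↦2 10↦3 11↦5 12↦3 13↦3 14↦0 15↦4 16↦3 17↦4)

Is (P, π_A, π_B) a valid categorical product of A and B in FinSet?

Answer: NOT A VALID PRODUCT — duplicate pair at indices 10,13

Trace:
|A|·|B| = 3·6 = 18;  |P| = 18
Check the pairing map k ↦ (π_A(k), π_B(k)):
  0 ↦ (1,5)
  1 ↦ (2,5)
  2 ↦ (2,2)
  3 ↦ (1,2)
  4 ↦ (0,1)
  5 ↦ (1,1)
  6 ↦ (2,0)
  7 ↦ (0,0)
  8 ↦ (1,4)
  9 ↦ (0,2)
  10 ↦ (0,3)
  11 ↦ (0,5)
  12 ↦ (1,3)
  13 ↦ (0,3)  ✗ repeats pair of k=10
  14 ↦ (1,0)
  15 ↦ (0,4)
  16 ↦ (2,3)
  17 ↦ (2,4)
distinct pairs in image: 17 / 18 needed
  → (0,3) hit at k=10 and k=13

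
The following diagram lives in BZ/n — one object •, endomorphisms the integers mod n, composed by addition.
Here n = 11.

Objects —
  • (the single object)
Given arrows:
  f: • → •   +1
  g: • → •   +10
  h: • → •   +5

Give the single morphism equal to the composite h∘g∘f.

Answer: +5

Trace:
  0 +1≡1 +10≡0 +5≡5  (mod 11)
composite: +5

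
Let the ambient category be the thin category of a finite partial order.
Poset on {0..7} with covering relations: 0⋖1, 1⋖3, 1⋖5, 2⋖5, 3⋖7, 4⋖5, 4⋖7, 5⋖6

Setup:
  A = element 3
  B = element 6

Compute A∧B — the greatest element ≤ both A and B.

Answer: A∧B = 1

Derivation:
Lower bounds of A=3 and B=6: {0,1}
  0 ⊑ 1
  1 ⊑ 1
glb = 1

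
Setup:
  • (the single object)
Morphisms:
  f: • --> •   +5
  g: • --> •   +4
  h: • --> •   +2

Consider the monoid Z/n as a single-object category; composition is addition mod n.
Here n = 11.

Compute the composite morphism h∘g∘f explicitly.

  0 +5≡5 +4≡9 +2≡0  (mod 11)
⟦path⟧: +0

Answer: +0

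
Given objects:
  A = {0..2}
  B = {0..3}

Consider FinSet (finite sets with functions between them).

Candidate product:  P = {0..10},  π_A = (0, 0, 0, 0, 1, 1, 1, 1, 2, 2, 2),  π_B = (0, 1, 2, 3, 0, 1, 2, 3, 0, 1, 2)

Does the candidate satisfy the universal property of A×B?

Answer: NOT A VALID PRODUCT — |P|=11 ≠ |A|·|B|=12

Work:
|A|·|B| = 3·4 = 12;  |P| = 11
  → cardinalities differ; no bijection possible.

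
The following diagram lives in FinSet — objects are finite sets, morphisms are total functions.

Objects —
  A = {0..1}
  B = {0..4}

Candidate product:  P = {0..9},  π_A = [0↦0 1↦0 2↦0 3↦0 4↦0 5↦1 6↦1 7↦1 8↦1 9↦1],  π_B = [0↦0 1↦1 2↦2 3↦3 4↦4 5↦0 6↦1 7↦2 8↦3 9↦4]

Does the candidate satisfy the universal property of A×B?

Answer: VALID PRODUCT

Derivation:
|A|·|B| = 2·5 = 10;  |P| = 10
Check the pairing map k ↦ (π_A(k), π_B(k)):
  0 ↦ (0,0)
  1 ↦ (0,1)
  2 ↦ (0,2)
  3 ↦ (0,3)
  4 ↦ (0,4)
  5 ↦ (1,0)
  6 ↦ (1,1)
  7 ↦ (1,2)
  8 ↦ (1,3)
  9 ↦ (1,4)
distinct pairs in image: 10 / 10 needed
  → bijection onto A×B; projections well-typed.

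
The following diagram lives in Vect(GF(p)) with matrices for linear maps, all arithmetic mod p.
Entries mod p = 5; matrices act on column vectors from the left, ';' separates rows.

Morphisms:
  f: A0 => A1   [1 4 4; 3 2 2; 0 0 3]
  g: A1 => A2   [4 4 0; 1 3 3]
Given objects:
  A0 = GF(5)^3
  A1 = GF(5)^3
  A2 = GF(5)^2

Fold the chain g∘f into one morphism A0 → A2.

Answer: [1 4 4; 0 0 4]

Work:
  e0=(1,0,0) f=>(1,3,0) g=>(1,0)
  e1=(0,1,0) f=>(4,2,0) g=>(4,0)
  e2=(0,0,1) f=>(4,2,3) g=>(4,4)
composite: [1 4 4; 0 0 4]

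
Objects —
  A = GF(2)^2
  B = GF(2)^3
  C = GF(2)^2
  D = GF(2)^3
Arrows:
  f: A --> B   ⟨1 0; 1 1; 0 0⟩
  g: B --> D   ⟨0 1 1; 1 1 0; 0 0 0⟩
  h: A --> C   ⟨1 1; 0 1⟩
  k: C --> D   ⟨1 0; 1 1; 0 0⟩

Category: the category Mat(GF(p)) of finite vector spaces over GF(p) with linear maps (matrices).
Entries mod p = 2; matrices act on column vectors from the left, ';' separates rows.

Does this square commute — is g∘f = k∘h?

Answer: DOES NOT COMMUTE

Derivation:
1) trace f;g:
  e0=[1,0] f-->[1,1,0] g-->[1,0,0]
  e1=[0,1] f-->[0,1,0] g-->[1,1,0]
  ⟦path⟧₁ = ⟨1 1; 0 1; 0 0⟩
2) trace h;k:
  e0=[1,0] h-->[1,0] k-->[1,1,0]
  e1=[0,1] h-->[1,1] k-->[1,0,0]
  ⟦path⟧₂ = ⟨1 1; 1 0; 0 0⟩
Equal? NO — does not commute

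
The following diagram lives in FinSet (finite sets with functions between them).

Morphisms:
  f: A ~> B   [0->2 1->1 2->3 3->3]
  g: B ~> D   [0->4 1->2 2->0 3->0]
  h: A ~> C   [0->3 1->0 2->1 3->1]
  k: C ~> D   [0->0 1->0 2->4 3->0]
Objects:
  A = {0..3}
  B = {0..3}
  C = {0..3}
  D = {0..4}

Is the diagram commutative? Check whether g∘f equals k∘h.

Answer: DOES NOT COMMUTE

Trace:
Path 1 = f;g:
  0 f~>2 g~>0
  1 f~>1 g~>2
  2 f~>3 g~>0
  3 f~>3 g~>0
  composite₁ = [0->0 1->2 2->0 3->0]
Path 2 = h;k:
  0 h~>3 k~>0
  1 h~>0 k~>0
  2 h~>1 k~>0
  3 h~>1 k~>0
  composite₂ = [0->0 1->0 2->0 3->0]
Equal? differ; not commutative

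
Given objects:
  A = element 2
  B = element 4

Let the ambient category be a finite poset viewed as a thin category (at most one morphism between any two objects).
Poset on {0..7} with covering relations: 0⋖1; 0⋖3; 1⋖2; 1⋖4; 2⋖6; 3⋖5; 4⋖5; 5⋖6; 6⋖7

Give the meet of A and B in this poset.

Answer: A∧B = 1

Work:
{x : x⊑A ∧ x⊑B} = {0,1}  (A=2, B=4)
  0 ⊑ 1
  1 ⊑ 1
glb = 1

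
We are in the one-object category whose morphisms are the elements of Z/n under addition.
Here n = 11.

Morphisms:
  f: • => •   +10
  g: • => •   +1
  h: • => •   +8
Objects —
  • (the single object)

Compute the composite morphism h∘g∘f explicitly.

  0 +10≡10 +1≡0 +8≡8  (mod 11)
⟦path⟧: +8

Answer: +8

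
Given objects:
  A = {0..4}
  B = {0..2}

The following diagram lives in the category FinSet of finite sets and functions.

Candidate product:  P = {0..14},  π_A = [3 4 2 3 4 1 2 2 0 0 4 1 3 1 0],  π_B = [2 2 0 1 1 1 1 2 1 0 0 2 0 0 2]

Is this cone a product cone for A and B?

Answer: VALID PRODUCT

Work:
|A|·|B| = 5·3 = 15;  |P| = 15
Check the pairing map k ↦ (π_A(k), π_B(k)):
  0 : (3,2)
  1 : (4,2)
  2 : (2,0)
  3 : (3,1)
  4 : (4,1)
  5 : (1,1)
  6 : (2,1)
  7 : (2,2)
  8 : (0,1)
  9 : (0,0)
  10 : (4,0)
  11 : (1,2)
  12 : (3,0)
  13 : (1,0)
  14 : (0,2)
distinct pairs in image: 15 / 15 needed
  → bijection onto A×B; projections well-typed.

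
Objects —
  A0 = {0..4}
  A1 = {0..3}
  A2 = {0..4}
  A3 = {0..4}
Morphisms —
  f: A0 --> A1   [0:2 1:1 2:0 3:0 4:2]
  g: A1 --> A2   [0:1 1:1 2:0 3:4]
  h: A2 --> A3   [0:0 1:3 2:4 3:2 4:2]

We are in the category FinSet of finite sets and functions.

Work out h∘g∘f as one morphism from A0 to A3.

Answer: [0:0 1:3 2:3 3:3 4:0]

Derivation:
  0 f-->2 g-->0 h-->0
  1 f-->1 g-->1 h-->3
  2 f-->0 g-->1 h-->3
  3 f-->0 g-->1 h-->3
  4 f-->2 g-->0 h-->0
⟦path⟧: [0:0 1:3 2:3 3:3 4:0]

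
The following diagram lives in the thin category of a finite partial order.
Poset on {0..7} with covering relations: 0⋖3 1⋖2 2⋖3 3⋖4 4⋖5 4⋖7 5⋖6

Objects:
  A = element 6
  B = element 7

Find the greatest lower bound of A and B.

Answer: A∧B = 4

Trace:
Lower bounds of A=6 and B=7: {0,1,2,3,4}
  0 <= 4
  1 <= 4
  2 <= 4
  3 <= 4
  4 <= 4
glb = 4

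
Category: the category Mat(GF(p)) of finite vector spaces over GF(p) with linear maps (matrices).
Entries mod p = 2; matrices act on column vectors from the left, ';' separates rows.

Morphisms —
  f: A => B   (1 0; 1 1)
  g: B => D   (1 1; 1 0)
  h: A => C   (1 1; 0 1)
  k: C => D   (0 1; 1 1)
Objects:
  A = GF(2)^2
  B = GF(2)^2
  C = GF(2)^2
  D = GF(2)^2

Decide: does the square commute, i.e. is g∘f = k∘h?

Path 1 = f;g:
  e0=[1,0] f=>[1,1] g=>[0,1]
  e1=[0,1] f=>[0,1] g=>[1,0]
  composite₁ = (0 1; 1 0)
Path 2 = h;k:
  e0=[1,0] h=>[1,0] k=>[0,1]
  e1=[0,1] h=>[1,1] k=>[1,0]
  composite₂ = (0 1; 1 0)
Equal? YES — commutes

Answer: COMMUTES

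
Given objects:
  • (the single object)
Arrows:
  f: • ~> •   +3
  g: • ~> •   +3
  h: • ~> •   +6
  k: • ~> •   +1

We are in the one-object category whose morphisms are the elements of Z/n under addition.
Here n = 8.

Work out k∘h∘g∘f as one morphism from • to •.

  0 +3≡3 +3≡6 +6≡4 +1≡5  (mod 8)
⟦path⟧: +5

Answer: +5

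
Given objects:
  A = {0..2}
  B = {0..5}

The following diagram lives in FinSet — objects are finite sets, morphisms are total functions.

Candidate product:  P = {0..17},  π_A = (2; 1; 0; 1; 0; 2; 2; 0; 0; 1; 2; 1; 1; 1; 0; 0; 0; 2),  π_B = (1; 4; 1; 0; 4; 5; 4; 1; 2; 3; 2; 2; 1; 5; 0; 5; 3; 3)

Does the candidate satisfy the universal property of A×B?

Answer: NOT A VALID PRODUCT — duplicate pair at indices 2,7

Trace:
|A|·|B| = 3·6 = 18;  |P| = 18
Check the pairing map k ↦ (π_A(k), π_B(k)):
  0 : (2,1)
  1 : (1,4)
  2 : (0,1)
  3 : (1,0)
  4 : (0,4)
  5 : (2,5)
  6 : (2,4)
  7 : (0,1)  ✗ repeats pair of k=2
  8 : (0,2)
  9 : (1,3)
  10 : (2,2)
  11 : (1,2)
  12 : (1,1)
  13 : (1,5)
  14 : (0,0)
  15 : (0,5)
  16 : (0,3)
  17 : (2,3)
distinct pairs in image: 17 / 18 needed
  → (0,1) hit at k=2 and k=7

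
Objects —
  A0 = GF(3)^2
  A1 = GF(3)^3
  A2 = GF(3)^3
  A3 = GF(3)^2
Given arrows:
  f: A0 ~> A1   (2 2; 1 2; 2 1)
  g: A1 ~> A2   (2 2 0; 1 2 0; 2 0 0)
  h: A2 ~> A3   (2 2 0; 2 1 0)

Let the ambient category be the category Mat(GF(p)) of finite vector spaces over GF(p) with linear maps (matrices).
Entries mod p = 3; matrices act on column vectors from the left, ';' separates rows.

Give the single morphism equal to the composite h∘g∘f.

Answer: (2 1; 1 1)

Derivation:
  e0=(1,0) f~>(2,1,2) g~>(0,1,1) h~>(2,1)
  e1=(0,1) f~>(2,2,1) g~>(2,0,1) h~>(1,1)
result: (2 1; 1 1)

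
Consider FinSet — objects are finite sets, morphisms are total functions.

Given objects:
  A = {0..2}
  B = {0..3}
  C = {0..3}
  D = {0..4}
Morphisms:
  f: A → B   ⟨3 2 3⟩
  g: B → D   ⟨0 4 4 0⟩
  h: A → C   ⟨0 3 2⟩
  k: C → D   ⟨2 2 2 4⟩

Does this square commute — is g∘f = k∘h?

Answer: DOES NOT COMMUTE

Work:
1) trace f;g:
  0 f→3 g→0
  1 f→2 g→4
  2 f→3 g→0
  ⟦path⟧₁ = ⟨0 4 0⟩
2) trace h;k:
  0 h→0 k→2
  1 h→3 k→4
  2 h→2 k→2
  ⟦path⟧₂ = ⟨2 4 2⟩
Equal? differ; not commutative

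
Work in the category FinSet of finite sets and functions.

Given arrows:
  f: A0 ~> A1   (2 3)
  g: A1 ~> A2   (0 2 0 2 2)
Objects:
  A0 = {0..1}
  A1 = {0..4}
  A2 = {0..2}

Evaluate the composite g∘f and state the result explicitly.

Answer: (0 2)

Trace:
  0 f~>2 g~>0
  1 f~>3 g~>2
composite: (0 2)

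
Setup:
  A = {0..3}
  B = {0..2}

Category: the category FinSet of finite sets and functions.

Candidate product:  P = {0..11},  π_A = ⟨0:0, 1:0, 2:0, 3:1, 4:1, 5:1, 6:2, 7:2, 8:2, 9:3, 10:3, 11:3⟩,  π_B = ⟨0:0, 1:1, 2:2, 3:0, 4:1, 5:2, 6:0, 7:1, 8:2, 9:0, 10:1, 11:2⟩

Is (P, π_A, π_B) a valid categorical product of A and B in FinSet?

Answer: VALID PRODUCT

Trace:
|A|·|B| = 4·3 = 12;  |P| = 12
Check the pairing map k ↦ (π_A(k), π_B(k)):
  0 : (0,0)
  1 : (0,1)
  2 : (0,2)
  3 : (1,0)
  4 : (1,1)
  5 : (1,2)
  6 : (2,0)
  7 : (2,1)
  8 : (2,2)
  9 : (3,0)
  10 : (3,1)
  11 : (3,2)
distinct pairs in image: 12 / 12 needed
  → bijection onto A×B; projections well-typed.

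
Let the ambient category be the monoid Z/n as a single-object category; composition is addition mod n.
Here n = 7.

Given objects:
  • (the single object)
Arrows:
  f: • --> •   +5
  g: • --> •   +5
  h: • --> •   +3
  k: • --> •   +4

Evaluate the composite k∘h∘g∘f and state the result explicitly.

  0 +5≡5 +5≡3 +3≡6 +4≡3  (mod 7)
result: +3

Answer: +3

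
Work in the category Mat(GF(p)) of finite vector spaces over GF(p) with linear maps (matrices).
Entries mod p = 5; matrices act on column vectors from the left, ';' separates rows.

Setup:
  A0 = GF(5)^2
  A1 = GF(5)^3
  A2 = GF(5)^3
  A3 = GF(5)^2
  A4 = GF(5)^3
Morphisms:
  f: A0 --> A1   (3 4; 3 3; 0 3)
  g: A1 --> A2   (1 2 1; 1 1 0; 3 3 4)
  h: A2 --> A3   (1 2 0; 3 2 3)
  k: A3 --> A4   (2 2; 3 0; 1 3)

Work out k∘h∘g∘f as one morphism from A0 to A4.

Answer: (3 3; 3 1; 0 3)

Work:
  e0=⟨1,0⟩ f-->⟨3,3,0⟩ g-->⟨4,1,3⟩ h-->⟨1,3⟩ k-->⟨3,3,0⟩
  e1=⟨0,1⟩ f-->⟨4,3,3⟩ g-->⟨3,2,3⟩ h-->⟨2,2⟩ k-->⟨3,1,3⟩
⟦path⟧: (3 3; 3 1; 0 3)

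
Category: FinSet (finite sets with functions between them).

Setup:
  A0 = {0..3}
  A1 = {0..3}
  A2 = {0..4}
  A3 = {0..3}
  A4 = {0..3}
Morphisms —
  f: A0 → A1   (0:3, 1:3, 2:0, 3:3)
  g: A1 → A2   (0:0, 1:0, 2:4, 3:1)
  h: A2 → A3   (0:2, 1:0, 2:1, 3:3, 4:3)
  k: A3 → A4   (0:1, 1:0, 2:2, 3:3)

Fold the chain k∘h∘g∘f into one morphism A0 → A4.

  0 f→3 g→1 h→0 k→1
  1 f→3 g→1 h→0 k→1
  2 f→0 g→0 h→2 k→2
  3 f→3 g→1 h→0 k→1
composite: (0:1, 1:1, 2:2, 3:1)

Answer: (0:1, 1:1, 2:2, 3:1)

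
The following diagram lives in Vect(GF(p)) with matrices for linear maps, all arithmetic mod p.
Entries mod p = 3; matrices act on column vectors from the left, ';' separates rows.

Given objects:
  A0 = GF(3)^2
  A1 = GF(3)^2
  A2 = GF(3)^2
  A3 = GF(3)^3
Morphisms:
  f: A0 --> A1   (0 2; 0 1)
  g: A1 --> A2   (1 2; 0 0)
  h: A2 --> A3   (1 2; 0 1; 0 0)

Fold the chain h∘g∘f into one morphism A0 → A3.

Answer: (0 1; 0 0; 0 0)

Work:
  e0=(1,0) f-->(0,0) g-->(0,0) h-->(0,0,0)
  e1=(0,1) f-->(2,1) g-->(1,0) h-->(1,0,0)
result: (0 1; 0 0; 0 0)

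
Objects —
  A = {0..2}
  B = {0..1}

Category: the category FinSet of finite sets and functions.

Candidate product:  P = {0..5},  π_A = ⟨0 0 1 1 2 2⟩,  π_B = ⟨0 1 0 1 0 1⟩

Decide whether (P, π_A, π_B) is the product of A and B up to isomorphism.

|A|·|B| = 3·2 = 6;  |P| = 6
Check the pairing map k ↦ (π_A(k), π_B(k)):
  0 : (0,0)
  1 : (0,1)
  2 : (1,0)
  3 : (1,1)
  4 : (2,0)
  5 : (2,1)
distinct pairs in image: 6 / 6 needed
  → bijection onto A×B; projections well-typed.

Answer: VALID PRODUCT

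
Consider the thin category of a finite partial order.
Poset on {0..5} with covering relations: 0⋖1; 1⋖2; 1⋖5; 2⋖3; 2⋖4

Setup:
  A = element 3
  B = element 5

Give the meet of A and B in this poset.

Answer: A∧B = 1

Work:
Common predecessors of 3,5: {0,1}
  0 ⊑ 1
  1 ⊑ 1
glb = 1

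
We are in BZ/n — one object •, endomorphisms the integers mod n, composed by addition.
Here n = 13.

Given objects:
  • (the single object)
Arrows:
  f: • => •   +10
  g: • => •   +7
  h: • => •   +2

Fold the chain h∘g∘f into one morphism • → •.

  0 +10≡10 +7≡4 +2≡6  (mod 13)
composite: +6

Answer: +6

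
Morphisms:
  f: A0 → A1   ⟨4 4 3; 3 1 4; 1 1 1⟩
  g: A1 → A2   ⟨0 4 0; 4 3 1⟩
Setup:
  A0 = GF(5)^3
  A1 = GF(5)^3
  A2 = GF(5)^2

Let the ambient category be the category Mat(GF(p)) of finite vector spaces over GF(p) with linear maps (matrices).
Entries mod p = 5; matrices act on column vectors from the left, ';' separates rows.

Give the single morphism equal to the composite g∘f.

Answer: ⟨2 4 1; 1 0 0⟩

Work:
  e0=[1,0,0] f→[4,3,1] g→[2,1]
  e1=[0,1,0] f→[4,1,1] g→[4,0]
  e2=[0,0,1] f→[3,4,1] g→[1,0]
composite: ⟨2 4 1; 1 0 0⟩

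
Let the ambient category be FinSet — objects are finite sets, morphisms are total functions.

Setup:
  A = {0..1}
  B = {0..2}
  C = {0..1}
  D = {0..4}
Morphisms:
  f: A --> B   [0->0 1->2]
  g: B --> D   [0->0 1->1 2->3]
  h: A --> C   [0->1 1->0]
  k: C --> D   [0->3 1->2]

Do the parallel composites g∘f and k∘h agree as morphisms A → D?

Answer: DOES NOT COMMUTE

Derivation:
Along f;g (path 1):
  0 f-->0 g-->0
  1 f-->2 g-->3
  composite₁ = [0->0 1->3]
Along h;k (path 2):
  0 h-->1 k-->2
  1 h-->0 k-->3
  composite₂ = [0->2 1->3]
Equal? distinct morphisms ✗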